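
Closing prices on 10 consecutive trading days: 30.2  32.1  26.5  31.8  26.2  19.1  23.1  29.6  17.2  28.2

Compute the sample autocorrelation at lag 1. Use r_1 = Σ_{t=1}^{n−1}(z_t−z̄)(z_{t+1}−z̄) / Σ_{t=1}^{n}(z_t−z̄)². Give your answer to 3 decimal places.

Mean z̄ = (30.2 + 32.1 + 26.5 + 31.8 + 26.2 + 19.1 + 23.1 + 29.6 + 17.2 + 28.2)/10 = 26.4000
Numerator Σ_{t=1}^{9}(z_t−z̄)(z_{t+1}−z̄) = -9.3200
Denominator Σ(z_t−z̄)² = 238.4400
r_1 = -9.3200 / 238.4400 = -0.039

-0.039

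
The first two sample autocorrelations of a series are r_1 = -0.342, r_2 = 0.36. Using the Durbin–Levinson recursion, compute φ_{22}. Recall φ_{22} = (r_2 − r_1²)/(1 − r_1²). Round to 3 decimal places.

0.275

φ_{22} = (r_2 − r_1²) / (1 − r_1²)
r_1² = (-0.342)² = 0.116964
Numerator = 0.36 − 0.1170 = 0.2430; denominator = 1 − 0.1170 = 0.8830
φ_{22} = 0.2430 / 0.8830 = 0.275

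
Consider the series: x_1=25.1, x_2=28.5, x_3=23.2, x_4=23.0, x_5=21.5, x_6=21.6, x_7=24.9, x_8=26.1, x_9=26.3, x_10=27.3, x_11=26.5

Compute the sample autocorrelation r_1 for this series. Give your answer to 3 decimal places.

Mean x̄ = (25.1 + 28.5 + 23.2 + 23.0 + 21.5 + 21.6 + 24.9 + 26.1 + 26.3 + 27.3 + 26.5)/11 = 24.9091
Numerator Σ_{t=1}^{10}(x_t−x̄)(x_{t+1}−x̄) = 24.4054
Denominator Σ(x_t−x̄)² = 53.6691
r_1 = 24.4054 / 53.6691 = 0.455

0.455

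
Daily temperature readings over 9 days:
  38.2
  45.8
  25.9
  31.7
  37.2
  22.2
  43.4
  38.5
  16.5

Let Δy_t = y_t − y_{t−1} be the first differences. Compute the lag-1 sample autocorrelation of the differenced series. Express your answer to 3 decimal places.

First differences Δy: 7.6, -19.9, 5.8, 5.5, -15.0, 21.2, -4.9, -22.0
Mean of differences = -2.7125
Numerator Σ(Δy_t−Δȳ)(Δy_{t+1}−Δȳ) = -658.4989
Denominator Σ(Δy_t−Δȳ)² = 1641.2488
r_1(Δy) = -658.4989 / 1641.2488 = -0.401

-0.401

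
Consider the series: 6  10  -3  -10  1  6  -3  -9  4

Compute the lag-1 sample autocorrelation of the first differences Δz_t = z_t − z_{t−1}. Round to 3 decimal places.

First differences Δz: 4, -13, -7, 11, 5, -9, -6, 13
Mean of differences = -0.2500
Numerator Σ(Δz_t−Δz̄)(Δz_{t+1}−Δz̄) = -56.8125
Denominator Σ(Δz_t−Δz̄)² = 665.5000
r_1(Δz) = -56.8125 / 665.5000 = -0.085

-0.085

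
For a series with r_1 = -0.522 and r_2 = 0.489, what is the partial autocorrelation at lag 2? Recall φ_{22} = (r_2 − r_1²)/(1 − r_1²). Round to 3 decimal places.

0.298

φ_{22} = (r_2 − r_1²) / (1 − r_1²)
r_1² = (-0.522)² = 0.272484
Numerator = 0.489 − 0.2725 = 0.2165; denominator = 1 − 0.2725 = 0.7275
φ_{22} = 0.2165 / 0.7275 = 0.298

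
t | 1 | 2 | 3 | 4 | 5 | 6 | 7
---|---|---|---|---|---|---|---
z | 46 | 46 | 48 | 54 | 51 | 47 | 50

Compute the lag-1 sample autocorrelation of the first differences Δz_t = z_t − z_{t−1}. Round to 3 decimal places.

First differences Δz: 0, 2, 6, -3, -4, 3
Mean of differences = 0.6667
Numerator Σ(Δz_t−Δz̄)(Δz_{t+1}−Δz̄) = -7.1111
Denominator Σ(Δz_t−Δz̄)² = 71.3333
r_1(Δz) = -7.1111 / 71.3333 = -0.100

-0.100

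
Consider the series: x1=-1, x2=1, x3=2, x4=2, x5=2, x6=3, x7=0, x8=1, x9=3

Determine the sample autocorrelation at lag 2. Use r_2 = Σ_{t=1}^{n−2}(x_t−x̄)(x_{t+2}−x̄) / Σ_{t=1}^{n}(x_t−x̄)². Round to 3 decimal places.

Mean x̄ = (-1 + 1 + 2 + 2 + 2 + 3 + 0 + 1 + 3)/9 = 1.4444
Numerator Σ_{t=1}^{7}(x_t−x̄)(x_{t+2}−x̄) = -4.1728
Denominator Σ(x_t−x̄)² = 14.2222
r_2 = -4.1728 / 14.2222 = -0.293

-0.293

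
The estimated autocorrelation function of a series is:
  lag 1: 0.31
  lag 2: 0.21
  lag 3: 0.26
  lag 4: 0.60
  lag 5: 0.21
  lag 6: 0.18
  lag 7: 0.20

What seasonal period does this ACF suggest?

4

The largest autocorrelation is r_4 = 0.60; the remaining lags stay at or below 0.31. The elevated value at lag 1 (0.31), dropping to 0.21 at lag 2, reflects decaying short-term dependence rather than seasonality.
The dominant spike at lag 4 indicates a seasonal period of 4.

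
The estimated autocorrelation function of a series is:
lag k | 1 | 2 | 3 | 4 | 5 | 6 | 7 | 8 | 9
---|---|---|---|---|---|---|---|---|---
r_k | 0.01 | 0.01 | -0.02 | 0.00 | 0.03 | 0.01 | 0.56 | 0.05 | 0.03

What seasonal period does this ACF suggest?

The largest autocorrelation is r_7 = 0.56; the remaining lags stay at or below 0.05.
The dominant spike at lag 7 indicates a seasonal period of 7.

7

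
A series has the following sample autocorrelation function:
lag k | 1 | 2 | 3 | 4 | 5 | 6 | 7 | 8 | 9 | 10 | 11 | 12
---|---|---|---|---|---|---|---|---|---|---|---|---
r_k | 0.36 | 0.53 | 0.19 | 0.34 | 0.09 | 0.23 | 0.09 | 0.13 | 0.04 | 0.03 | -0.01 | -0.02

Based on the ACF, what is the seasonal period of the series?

The largest autocorrelation is r_2 = 0.53; the remaining lags stay at or below 0.36.
The dominant spike at lag 2 indicates a seasonal period of 2.

2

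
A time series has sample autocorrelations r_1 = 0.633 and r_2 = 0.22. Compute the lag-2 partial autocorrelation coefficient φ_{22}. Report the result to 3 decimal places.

φ_{22} = (r_2 − r_1²) / (1 − r_1²)
r_1² = (0.633)² = 0.400689
Numerator = 0.22 − 0.4007 = -0.1807; denominator = 1 − 0.4007 = 0.5993
φ_{22} = -0.1807 / 0.5993 = -0.301

-0.301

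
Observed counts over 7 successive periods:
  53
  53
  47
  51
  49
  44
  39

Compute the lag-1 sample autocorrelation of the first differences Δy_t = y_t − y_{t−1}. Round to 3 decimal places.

-0.320

First differences Δy: 0, -6, 4, -2, -5, -5
Mean of differences = -2.3333
Numerator Σ(Δy_t−Δȳ)(Δy_{t+1}−Δȳ) = -23.4444
Denominator Σ(Δy_t−Δȳ)² = 73.3333
r_1(Δy) = -23.4444 / 73.3333 = -0.320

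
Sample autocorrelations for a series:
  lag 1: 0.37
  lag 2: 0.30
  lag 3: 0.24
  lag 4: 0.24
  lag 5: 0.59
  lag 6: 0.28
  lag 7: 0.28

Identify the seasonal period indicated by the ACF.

5

The largest autocorrelation is r_5 = 0.59; the remaining lags stay at or below 0.37. The elevated value at lag 1 (0.37), dropping to 0.30 at lag 2, reflects decaying short-term dependence rather than seasonality.
The dominant spike at lag 5 indicates a seasonal period of 5.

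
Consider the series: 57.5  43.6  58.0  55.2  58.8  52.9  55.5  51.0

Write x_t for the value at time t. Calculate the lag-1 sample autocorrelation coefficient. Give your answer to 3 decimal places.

Mean x̄ = (57.5 + 43.6 + 58.0 + 55.2 + 58.8 + 52.9 + 55.5 + 51.0)/8 = 54.0625
Deviations from mean: 3.4375, -10.4625, 3.9375, 1.1375, 4.7375, -1.1625, 1.4375, -3.0625
Σ(x_t−x̄)(x_{t+1}−x̄) = (-35.9648) + (-41.1961) + (4.4789) + (5.3889) + (-5.5073) + (-1.6711) + (-4.4023) = -78.8739
Denominator Σ(x_t−x̄)² = 173.3188
r_1 = -78.8739 / 173.3188 = -0.455

-0.455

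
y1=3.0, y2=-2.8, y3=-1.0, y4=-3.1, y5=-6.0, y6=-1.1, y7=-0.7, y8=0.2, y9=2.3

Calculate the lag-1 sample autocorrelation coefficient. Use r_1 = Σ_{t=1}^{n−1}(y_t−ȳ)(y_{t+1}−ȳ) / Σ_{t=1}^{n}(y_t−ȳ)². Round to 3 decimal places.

Mean ȳ = (3.0 − 2.8 − 1.0 − 3.1 − 6.0 − 1.1 − 0.7 + 0.2 + 2.3)/9 = -1.0222
Numerator Σ_{t=1}^{8}(y_t−ȳ)(y_{t+1}−ȳ) = 7.9228
Denominator Σ(y_t−ȳ)² = 61.0756
r_1 = 7.9228 / 61.0756 = 0.130

0.130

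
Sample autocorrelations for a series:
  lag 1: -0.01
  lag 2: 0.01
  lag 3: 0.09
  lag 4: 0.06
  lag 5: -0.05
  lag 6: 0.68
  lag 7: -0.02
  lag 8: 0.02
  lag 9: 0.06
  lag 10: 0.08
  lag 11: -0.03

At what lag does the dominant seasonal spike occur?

The largest autocorrelation is r_6 = 0.68; the remaining lags stay at or below 0.09.
The dominant spike at lag 6 indicates a seasonal period of 6.

6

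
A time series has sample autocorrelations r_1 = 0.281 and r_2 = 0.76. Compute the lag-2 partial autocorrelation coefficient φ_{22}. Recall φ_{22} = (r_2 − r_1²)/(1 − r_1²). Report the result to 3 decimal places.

0.739

φ_{22} = (r_2 − r_1²) / (1 − r_1²)
r_1² = (0.281)² = 0.078961
Numerator = 0.76 − 0.0790 = 0.6810; denominator = 1 − 0.0790 = 0.9210
φ_{22} = 0.6810 / 0.9210 = 0.739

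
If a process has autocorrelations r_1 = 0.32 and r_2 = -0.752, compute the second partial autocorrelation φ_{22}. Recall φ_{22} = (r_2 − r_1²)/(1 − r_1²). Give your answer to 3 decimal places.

-0.952

φ_{22} = (r_2 − r_1²) / (1 − r_1²)
r_1² = (0.32)² = 0.1024
Numerator = -0.752 − 0.1024 = -0.8544; denominator = 1 − 0.1024 = 0.8976
φ_{22} = -0.8544 / 0.8976 = -0.952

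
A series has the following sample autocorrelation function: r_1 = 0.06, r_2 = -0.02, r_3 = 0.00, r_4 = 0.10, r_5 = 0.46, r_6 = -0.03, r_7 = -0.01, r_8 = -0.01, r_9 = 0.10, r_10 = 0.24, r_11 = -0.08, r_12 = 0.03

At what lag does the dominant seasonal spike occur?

The largest autocorrelation is r_5 = 0.46, with a weaker echo at lag 10 (0.24); the remaining lags stay at or below 0.10.
The dominant spike at lag 5 indicates a seasonal period of 5.

5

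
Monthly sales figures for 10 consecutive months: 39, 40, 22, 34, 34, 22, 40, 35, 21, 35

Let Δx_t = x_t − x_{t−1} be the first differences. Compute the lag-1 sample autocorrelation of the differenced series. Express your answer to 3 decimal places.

-0.499

First differences Δx: 1, -18, 12, 0, -12, 18, -5, -14, 14
Mean of differences = -0.4444
Numerator Σ(Δx_t−Δx̄)(Δx_{t+1}−Δx̄) = -674.6420
Denominator Σ(Δx_t−Δx̄)² = 1352.2222
r_1(Δx) = -674.6420 / 1352.2222 = -0.499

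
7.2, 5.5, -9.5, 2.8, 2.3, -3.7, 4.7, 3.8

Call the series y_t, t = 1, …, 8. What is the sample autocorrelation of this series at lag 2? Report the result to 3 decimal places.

-0.376

Mean ȳ = (7.2 + 5.5 − 9.5 + 2.8 + 2.3 − 3.7 + 4.7 + 3.8)/8 = 1.6375
Numerator Σ_{t=1}^{6}(y_t−ȳ)(y_{t+2}−ȳ) = -80.5591
Denominator Σ(y_t−ȳ)² = 214.2388
r_2 = -80.5591 / 214.2388 = -0.376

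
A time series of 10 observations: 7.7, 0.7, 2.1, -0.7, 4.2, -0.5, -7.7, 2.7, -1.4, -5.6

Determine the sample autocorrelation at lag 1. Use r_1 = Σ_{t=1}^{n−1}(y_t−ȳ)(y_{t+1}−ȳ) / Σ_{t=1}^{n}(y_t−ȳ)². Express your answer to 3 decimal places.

-0.068

Mean ȳ = (7.7 + 0.7 + 2.1 − 0.7 + 4.2 − 0.5 − 7.7 + 2.7 − 1.4 − 5.6)/10 = 0.1500
Numerator Σ_{t=1}^{9}(y_t−ȳ)(y_{t+1}−ȳ) = -12.4625
Denominator Σ(y_t−ȳ)² = 182.2450
r_1 = -12.4625 / 182.2450 = -0.068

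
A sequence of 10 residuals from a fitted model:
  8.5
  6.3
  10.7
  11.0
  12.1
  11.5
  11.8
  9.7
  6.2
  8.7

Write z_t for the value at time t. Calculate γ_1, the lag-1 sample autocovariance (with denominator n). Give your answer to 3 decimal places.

Mean z̄ = (8.5 + 6.3 + 10.7 + 11.0 + 12.1 + 11.5 + 11.8 + 9.7 + 6.2 + 8.7)/10 = 9.6500
Σ_{t=1}^{9}(z_t−z̄)(z_{t+1}−z̄) = 16.7825
γ_1 = 16.7825 / 10 = 1.678

1.678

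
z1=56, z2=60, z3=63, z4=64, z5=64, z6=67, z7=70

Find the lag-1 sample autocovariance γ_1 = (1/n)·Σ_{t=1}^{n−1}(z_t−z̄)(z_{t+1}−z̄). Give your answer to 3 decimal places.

Mean z̄ = (56 + 60 + 63 + 64 + 64 + 67 + 70)/7 = 63.4286
Deviations: -7.4286, -3.4286, -0.4286, 0.5714, 0.5714, 3.5714, 6.5714
Σ_{t=1}^{6}(z_t−z̄)(z_{t+1}−z̄) = 52.5306
γ_1 = 52.5306 / 7 = 7.504

7.504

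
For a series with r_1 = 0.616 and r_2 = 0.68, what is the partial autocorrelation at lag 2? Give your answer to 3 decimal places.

0.484

φ_{22} = (r_2 − r_1²) / (1 − r_1²)
r_1² = (0.616)² = 0.379456
Numerator = 0.68 − 0.3795 = 0.3005; denominator = 1 − 0.3795 = 0.6205
φ_{22} = 0.3005 / 0.6205 = 0.484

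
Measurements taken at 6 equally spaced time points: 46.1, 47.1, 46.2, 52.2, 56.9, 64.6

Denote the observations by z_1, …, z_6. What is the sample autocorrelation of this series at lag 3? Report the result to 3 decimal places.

-0.358

Mean z̄ = (46.1 + 47.1 + 46.2 + 52.2 + 56.9 + 64.6)/6 = 52.1833
Σ(z_t−z̄)(z_{t+3}−z̄) = (-0.1014) + (-23.9764) + (-74.2931) = -98.3708
Denominator Σ(z_t−z̄)² = 275.0683
r_3 = -98.3708 / 275.0683 = -0.358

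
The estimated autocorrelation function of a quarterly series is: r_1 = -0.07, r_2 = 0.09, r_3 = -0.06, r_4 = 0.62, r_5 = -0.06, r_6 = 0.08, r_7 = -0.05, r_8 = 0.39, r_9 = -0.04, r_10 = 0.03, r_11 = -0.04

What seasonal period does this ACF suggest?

The largest autocorrelation is r_4 = 0.62, with a weaker echo at lag 8 (0.39); the remaining lags stay at or below 0.09.
The dominant spike at lag 4 indicates a seasonal period of 4.

4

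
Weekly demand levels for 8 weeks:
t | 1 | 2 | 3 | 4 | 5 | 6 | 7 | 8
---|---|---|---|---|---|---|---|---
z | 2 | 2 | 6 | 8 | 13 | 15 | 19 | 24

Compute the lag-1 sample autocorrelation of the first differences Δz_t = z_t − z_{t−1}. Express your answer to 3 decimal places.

-0.350

First differences Δz: 0, 4, 2, 5, 2, 4, 5
Mean of differences = 3.1429
Numerator Σ(Δz_t−Δz̄)(Δz_{t+1}−Δz̄) = -7.3061
Denominator Σ(Δz_t−Δz̄)² = 20.8571
r_1(Δz) = -7.3061 / 20.8571 = -0.350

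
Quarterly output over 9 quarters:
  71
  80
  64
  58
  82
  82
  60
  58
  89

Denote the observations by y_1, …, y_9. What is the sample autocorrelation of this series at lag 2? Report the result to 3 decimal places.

Mean ȳ = (71 + 80 + 64 + 58 + 82 + 82 + 60 + 58 + 89)/9 = 71.5556
Σ(y_t−ȳ)(y_{t+2}−ȳ) = (4.1975) + (-114.4691) + (-78.9136) + (-141.5802) + (-120.6914) + (-141.5802) + (-201.5802) = -794.6173
Denominator Σ(y_t−ȳ)² = 1152.2222
r_2 = -794.6173 / 1152.2222 = -0.690

-0.690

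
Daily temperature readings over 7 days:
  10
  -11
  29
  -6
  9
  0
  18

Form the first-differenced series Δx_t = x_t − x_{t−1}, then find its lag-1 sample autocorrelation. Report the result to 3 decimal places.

-0.792

First differences Δx: -21, 40, -35, 15, -9, 18
Mean of differences = 1.3333
Numerator Σ(Δx_t−Δx̄)(Δx_{t+1}−Δx̄) = -3078.4444
Denominator Σ(Δx_t−Δx̄)² = 3885.3333
r_1(Δx) = -3078.4444 / 3885.3333 = -0.792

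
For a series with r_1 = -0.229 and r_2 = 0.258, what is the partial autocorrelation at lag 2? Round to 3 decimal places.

φ_{22} = (r_2 − r_1²) / (1 − r_1²)
r_1² = (-0.229)² = 0.052441
Numerator = 0.258 − 0.0524 = 0.2056; denominator = 1 − 0.0524 = 0.9476
φ_{22} = 0.2056 / 0.9476 = 0.217

0.217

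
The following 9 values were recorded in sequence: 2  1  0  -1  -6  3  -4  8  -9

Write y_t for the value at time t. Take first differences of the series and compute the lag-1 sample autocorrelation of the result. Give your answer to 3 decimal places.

First differences Δy: -1, -1, -1, -5, 9, -7, 12, -17
Mean of differences = -1.3750
Numerator Σ(Δy_t−Δȳ)(Δy_{t+1}−Δȳ) = -381.2656
Denominator Σ(Δy_t−Δȳ)² = 575.8750
r_1(Δy) = -381.2656 / 575.8750 = -0.662

-0.662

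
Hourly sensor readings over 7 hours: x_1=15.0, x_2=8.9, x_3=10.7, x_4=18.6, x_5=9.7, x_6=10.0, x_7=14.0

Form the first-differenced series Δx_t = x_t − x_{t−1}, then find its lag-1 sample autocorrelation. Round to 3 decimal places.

-0.345

First differences Δx: -6.1, 1.8, 7.9, -8.9, 0.3, 4.0
Mean of differences = -0.1667
Numerator Σ(Δx_t−Δx̄)(Δx_{t+1}−Δx̄) = -68.3844
Denominator Σ(Δx_t−Δx̄)² = 197.9933
r_1(Δx) = -68.3844 / 197.9933 = -0.345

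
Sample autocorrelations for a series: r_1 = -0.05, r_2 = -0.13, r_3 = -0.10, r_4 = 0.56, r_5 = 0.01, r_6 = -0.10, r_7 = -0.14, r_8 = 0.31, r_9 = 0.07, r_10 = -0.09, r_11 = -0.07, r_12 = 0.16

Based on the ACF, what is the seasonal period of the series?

4

The largest autocorrelation is r_4 = 0.56, with weaker echoes at lags 8 (0.31) and 12 (0.16); the remaining lags stay at or below 0.07.
The dominant spike at lag 4 indicates a seasonal period of 4.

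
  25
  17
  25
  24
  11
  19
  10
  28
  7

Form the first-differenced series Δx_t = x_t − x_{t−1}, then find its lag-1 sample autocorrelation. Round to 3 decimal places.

First differences Δx: -8, 8, -1, -13, 8, -9, 18, -21
Mean of differences = -2.2500
Numerator Σ(Δx_t−Δx̄)(Δx_{t+1}−Δx̄) = -755.3125
Denominator Σ(Δx_t−Δx̄)² = 1167.5000
r_1(Δx) = -755.3125 / 1167.5000 = -0.647

-0.647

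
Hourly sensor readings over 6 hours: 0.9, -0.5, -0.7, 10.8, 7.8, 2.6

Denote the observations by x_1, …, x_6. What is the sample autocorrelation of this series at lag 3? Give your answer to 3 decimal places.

-0.287

Mean x̄ = (0.9 − 0.5 − 0.7 + 10.8 + 7.8 + 2.6)/6 = 3.4833
Numerator Σ_{t=1}^{3}(x_t−x̄)(x_{t+3}−x̄) = -32.4008
Denominator Σ(x_t−x̄)² = 112.9883
r_3 = -32.4008 / 112.9883 = -0.287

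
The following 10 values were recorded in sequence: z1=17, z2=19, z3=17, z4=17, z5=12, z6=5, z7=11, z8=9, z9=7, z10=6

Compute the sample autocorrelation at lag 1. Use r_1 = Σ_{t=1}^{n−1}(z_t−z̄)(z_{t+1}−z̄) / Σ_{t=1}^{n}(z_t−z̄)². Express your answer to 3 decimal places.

0.615

Mean z̄ = (17 + 19 + 17 + 17 + 12 + 5 + 11 + 9 + 7 + 6)/10 = 12.0000
Numerator Σ_{t=1}^{9}(z_t−z̄)(z_{t+1}−z̄) = 150.0000
Denominator Σ(z_t−z̄)² = 244.0000
r_1 = 150.0000 / 244.0000 = 0.615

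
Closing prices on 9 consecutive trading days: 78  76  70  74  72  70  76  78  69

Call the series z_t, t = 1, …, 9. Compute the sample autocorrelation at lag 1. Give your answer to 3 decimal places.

-0.128

Mean z̄ = (78 + 76 + 70 + 74 + 72 + 70 + 76 + 78 + 69)/9 = 73.6667
Numerator Σ_{t=1}^{8}(z_t−z̄)(z_{t+1}−z̄) = -12.7778
Denominator Σ(z_t−z̄)² = 100.0000
r_1 = -12.7778 / 100.0000 = -0.128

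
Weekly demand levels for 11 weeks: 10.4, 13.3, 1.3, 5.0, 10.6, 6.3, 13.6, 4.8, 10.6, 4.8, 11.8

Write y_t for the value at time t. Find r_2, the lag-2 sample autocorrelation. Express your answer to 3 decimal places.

0.069

Mean ȳ = (10.4 + 13.3 + 1.3 + 5.0 + 10.6 + 6.3 + 13.6 + 4.8 + 10.6 + 4.8 + 11.8)/11 = 8.4091
Numerator Σ_{t=1}^{9}(y_t−ȳ)(y_{t+2}−ȳ) = 11.5998
Denominator Σ(y_t−ȳ)² = 168.5891
r_2 = 11.5998 / 168.5891 = 0.069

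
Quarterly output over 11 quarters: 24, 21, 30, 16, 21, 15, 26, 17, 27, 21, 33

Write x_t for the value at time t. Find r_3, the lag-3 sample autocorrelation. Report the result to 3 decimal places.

Mean x̄ = (24 + 21 + 30 + 16 + 21 + 15 + 26 + 17 + 27 + 21 + 33)/11 = 22.8182
Numerator Σ_{t=1}^{8}(x_t−x̄)(x_{t+3}−x̄) = -169.7355
Denominator Σ(x_t−x̄)² = 335.6364
r_3 = -169.7355 / 335.6364 = -0.506

-0.506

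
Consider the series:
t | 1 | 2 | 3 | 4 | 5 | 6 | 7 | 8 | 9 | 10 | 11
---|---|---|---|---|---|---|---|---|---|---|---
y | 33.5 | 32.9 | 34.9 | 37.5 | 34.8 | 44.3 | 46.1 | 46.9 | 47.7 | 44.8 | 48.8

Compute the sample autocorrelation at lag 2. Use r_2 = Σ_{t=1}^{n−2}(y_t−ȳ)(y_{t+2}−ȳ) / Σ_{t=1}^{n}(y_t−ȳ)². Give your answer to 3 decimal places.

Mean ȳ = (33.5 + 32.9 + 34.9 + 37.5 + 34.8 + 44.3 + 46.1 + 46.9 + 47.7 + 44.8 + 48.8)/11 = 41.1091
Numerator Σ_{t=1}^{9}(y_t−ȳ)(y_{t+2}−ȳ) = 196.4789
Denominator Σ(y_t−ȳ)² = 401.5091
r_2 = 196.4789 / 401.5091 = 0.489

0.489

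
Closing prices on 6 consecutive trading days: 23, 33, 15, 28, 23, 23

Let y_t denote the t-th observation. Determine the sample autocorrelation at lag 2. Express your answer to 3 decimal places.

0.281

Mean ȳ = (23 + 33 + 15 + 28 + 23 + 23)/6 = 24.1667
Deviations from mean: -1.1667, 8.8333, -9.1667, 3.8333, -1.1667, -1.1667
Numerator Σ_{t=1}^{4}(y_t−ȳ)(y_{t+2}−ȳ) = 50.7778
Denominator Σ(y_t−ȳ)² = 180.8333
r_2 = 50.7778 / 180.8333 = 0.281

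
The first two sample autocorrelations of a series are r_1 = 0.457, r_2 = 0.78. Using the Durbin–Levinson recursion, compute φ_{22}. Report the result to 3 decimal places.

φ_{22} = (r_2 − r_1²) / (1 − r_1²)
r_1² = (0.457)² = 0.208849
Numerator = 0.78 − 0.2088 = 0.5712; denominator = 1 − 0.2088 = 0.7912
φ_{22} = 0.5712 / 0.7912 = 0.722

0.722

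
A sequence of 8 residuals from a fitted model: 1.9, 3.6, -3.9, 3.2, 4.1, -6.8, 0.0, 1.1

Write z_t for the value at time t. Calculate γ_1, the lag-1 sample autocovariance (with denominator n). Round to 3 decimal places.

-4.335

Mean z̄ = (1.9 + 3.6 − 3.9 + 3.2 + 4.1 − 6.8 + 0.0 + 1.1)/8 = 0.4000
Σ_{t=1}^{7}(z_t−z̄)(z_{t+1}−z̄) = -34.6800
γ_1 = -34.6800 / 8 = -4.335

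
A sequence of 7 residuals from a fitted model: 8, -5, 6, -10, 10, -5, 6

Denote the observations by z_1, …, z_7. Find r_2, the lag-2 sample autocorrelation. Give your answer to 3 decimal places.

Mean z̄ = (8 − 5 + 6 − 10 + 10 − 5 + 6)/7 = 1.4286
Deviations from mean: 6.5714, -6.4286, 4.5714, -11.4286, 8.5714, -6.4286, 4.5714
Σ(z_t−z̄)(z_{t+2}−z̄) = (30.0408) + (73.4694) + (39.1837) + (73.4694) + (39.1837) = 255.3469
Denominator Σ(z_t−z̄)² = 371.7143
r_2 = 255.3469 / 371.7143 = 0.687

0.687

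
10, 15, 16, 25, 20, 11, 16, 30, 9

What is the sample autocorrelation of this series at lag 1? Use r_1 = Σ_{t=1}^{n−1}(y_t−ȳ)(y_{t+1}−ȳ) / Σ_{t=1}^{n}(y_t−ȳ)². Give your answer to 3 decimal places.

-0.241

Mean ȳ = (10 + 15 + 16 + 25 + 20 + 11 + 16 + 30 + 9)/9 = 16.8889
Numerator Σ_{t=1}^{8}(y_t−ȳ)(y_{t+1}−ȳ) = -95.4568
Denominator Σ(y_t−ȳ)² = 396.8889
r_1 = -95.4568 / 396.8889 = -0.241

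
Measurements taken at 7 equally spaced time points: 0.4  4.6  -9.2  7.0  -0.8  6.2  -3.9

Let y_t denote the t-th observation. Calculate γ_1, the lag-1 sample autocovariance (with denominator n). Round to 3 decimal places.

-20.684

Mean ȳ = (0.4 + 4.6 − 9.2 + 7.0 − 0.8 + 6.2 − 3.9)/7 = 0.6143
Σ_{t=1}^{6}(y_t−ȳ)(y_{t+1}−ȳ) = -144.7888
γ_1 = -144.7888 / 7 = -20.684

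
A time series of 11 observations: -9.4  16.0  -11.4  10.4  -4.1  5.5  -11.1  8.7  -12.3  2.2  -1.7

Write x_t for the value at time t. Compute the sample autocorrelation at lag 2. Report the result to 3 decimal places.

0.648

Mean x̄ = (-9.4 + 16.0 − 11.4 + 10.4 − 4.1 + 5.5 − 11.1 + 8.7 − 12.3 + 2.2 − 1.7)/11 = -0.6545
Numerator Σ_{t=1}^{9}(x_t−x̄)(x_{t+2}−x̄) = 637.2231
Denominator Σ(x_t−x̄)² = 982.7473
r_2 = 637.2231 / 982.7473 = 0.648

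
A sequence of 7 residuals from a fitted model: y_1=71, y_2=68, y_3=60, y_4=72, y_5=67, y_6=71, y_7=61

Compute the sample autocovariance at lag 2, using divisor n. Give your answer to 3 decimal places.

Mean ȳ = (71 + 68 + 60 + 72 + 67 + 71 + 61)/7 = 67.1429
Deviations: 3.8571, 0.8571, -7.1429, 4.8571, -0.1429, 3.8571, -6.1429
Σ_{t=1}^{5}(y_t−ȳ)(y_{t+2}−ȳ) = -2.7551
γ_2 = -2.7551 / 7 = -0.394

-0.394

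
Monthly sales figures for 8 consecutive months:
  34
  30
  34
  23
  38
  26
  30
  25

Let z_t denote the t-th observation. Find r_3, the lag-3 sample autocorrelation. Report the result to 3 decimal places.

-0.452

Mean z̄ = (34 + 30 + 34 + 23 + 38 + 26 + 30 + 25)/8 = 30.0000
Deviations from mean: 4.0000, 0.0000, 4.0000, -7.0000, 8.0000, -4.0000, 0.0000, -5.0000
Numerator Σ_{t=1}^{5}(z_t−z̄)(z_{t+3}−z̄) = -84.0000
Denominator Σ(z_t−z̄)² = 186.0000
r_3 = -84.0000 / 186.0000 = -0.452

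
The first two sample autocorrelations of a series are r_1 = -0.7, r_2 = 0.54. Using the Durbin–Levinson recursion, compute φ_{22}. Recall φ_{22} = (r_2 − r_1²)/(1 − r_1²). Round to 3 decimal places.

φ_{22} = (r_2 − r_1²) / (1 − r_1²)
r_1² = (-0.7)² = 0.49
Numerator = 0.54 − 0.4900 = 0.0500; denominator = 1 − 0.4900 = 0.5100
φ_{22} = 0.0500 / 0.5100 = 0.098

0.098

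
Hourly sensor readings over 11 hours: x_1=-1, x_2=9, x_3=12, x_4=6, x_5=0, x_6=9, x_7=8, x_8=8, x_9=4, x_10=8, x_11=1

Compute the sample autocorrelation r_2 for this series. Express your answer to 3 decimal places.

-0.407

Mean x̄ = (-1 + 9 + 12 + 6 + 0 + 9 + 8 + 8 + 4 + 8 + 1)/11 = 5.8182
Numerator Σ_{t=1}^{9}(x_t−x̄)(x_{t+2}−x̄) = -73.1570
Denominator Σ(x_t−x̄)² = 179.6364
r_2 = -73.1570 / 179.6364 = -0.407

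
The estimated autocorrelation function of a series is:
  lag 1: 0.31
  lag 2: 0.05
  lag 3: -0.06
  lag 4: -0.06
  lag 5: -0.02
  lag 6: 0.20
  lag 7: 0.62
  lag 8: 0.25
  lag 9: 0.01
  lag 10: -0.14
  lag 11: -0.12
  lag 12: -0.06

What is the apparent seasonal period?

7

The largest autocorrelation is r_7 = 0.62; the remaining lags stay at or below 0.31. The elevated value at lag 1 (0.31), dropping to 0.05 at lag 2, reflects decaying short-term dependence rather than seasonality.
The dominant spike at lag 7 indicates a seasonal period of 7.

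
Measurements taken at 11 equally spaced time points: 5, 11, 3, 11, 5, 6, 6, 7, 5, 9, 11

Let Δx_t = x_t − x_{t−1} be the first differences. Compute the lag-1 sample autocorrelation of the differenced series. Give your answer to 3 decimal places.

-0.752

First differences Δx: 6, -8, 8, -6, 1, 0, 1, -2, 4, 2
Mean of differences = 0.6000
Numerator Σ(Δx_t−Δx̄)(Δx_{t+1}−Δx̄) = -167.1600
Denominator Σ(Δx_t−Δx̄)² = 222.4000
r_1(Δx) = -167.1600 / 222.4000 = -0.752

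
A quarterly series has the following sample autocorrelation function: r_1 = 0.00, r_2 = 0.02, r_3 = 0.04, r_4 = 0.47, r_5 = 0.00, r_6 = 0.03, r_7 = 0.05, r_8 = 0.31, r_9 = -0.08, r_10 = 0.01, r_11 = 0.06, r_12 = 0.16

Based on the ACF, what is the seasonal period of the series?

The largest autocorrelation is r_4 = 0.47, with weaker echoes at lags 8 (0.31) and 12 (0.16); the remaining lags stay at or below 0.06.
The dominant spike at lag 4 indicates a seasonal period of 4.

4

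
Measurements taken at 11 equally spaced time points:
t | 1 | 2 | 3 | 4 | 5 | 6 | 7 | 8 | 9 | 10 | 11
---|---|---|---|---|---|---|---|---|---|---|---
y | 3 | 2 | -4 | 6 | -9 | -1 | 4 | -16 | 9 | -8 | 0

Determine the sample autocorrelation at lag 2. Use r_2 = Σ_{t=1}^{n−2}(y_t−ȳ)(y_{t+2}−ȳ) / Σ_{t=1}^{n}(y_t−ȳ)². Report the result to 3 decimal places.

0.287

Mean ȳ = (3 + 2 − 4 + 6 − 9 − 1 + 4 − 16 + 9 − 8 + 0)/11 = -1.2727
Numerator Σ_{t=1}^{9}(y_t−ȳ)(y_{t+2}−ȳ) = 156.7603
Denominator Σ(y_t−ȳ)² = 546.1818
r_2 = 156.7603 / 546.1818 = 0.287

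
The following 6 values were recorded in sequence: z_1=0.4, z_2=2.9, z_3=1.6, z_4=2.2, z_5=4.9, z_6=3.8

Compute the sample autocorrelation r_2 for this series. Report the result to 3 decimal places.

Mean z̄ = (0.4 + 2.9 + 1.6 + 2.2 + 4.9 + 3.8)/6 = 2.6333
Deviations from mean: -2.2333, 0.2667, -1.0333, -0.4333, 2.2667, 1.1667
Σ(z_t−z̄)(z_{t+2}−z̄) = (2.3078) + (-0.1156) + (-2.3422) + (-0.5056) = -0.6556
Denominator Σ(z_t−z̄)² = 12.8133
r_2 = -0.6556 / 12.8133 = -0.051

-0.051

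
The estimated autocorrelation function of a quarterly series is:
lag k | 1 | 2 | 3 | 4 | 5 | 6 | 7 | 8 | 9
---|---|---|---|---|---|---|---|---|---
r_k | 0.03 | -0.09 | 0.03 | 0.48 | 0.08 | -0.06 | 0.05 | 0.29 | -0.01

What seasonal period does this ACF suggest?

The largest autocorrelation is r_4 = 0.48, with a weaker echo at lag 8 (0.29); the remaining lags stay at or below 0.08.
The dominant spike at lag 4 indicates a seasonal period of 4.

4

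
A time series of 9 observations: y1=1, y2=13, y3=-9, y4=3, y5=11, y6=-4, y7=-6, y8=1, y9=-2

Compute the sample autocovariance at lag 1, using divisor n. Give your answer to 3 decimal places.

Mean ȳ = (1 + 13 − 9 + 3 + 11 − 4 − 6 + 1 − 2)/9 = 0.8889
Σ_{t=1}^{8}(y_t−ȳ)(y_{t+1}−ȳ) = -134.7901
γ_1 = -134.7901 / 9 = -14.977

-14.977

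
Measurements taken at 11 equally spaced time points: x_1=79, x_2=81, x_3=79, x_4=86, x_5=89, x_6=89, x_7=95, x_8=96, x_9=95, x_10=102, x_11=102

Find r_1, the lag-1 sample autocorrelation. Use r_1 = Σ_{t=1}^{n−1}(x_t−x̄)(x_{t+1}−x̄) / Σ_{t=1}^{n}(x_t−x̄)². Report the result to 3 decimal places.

Mean x̄ = (79 + 81 + 79 + 86 + 89 + 89 + 95 + 96 + 95 + 102 + 102)/11 = 90.2727
Numerator Σ_{t=1}^{10}(x_t−x̄)(x_{t+1}−x̄) = 505.3802
Denominator Σ(x_t−x̄)² = 714.1818
r_1 = 505.3802 / 714.1818 = 0.708

0.708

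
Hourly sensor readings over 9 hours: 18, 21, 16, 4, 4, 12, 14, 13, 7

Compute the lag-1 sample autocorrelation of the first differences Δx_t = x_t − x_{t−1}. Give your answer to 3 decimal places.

First differences Δx: 3, -5, -12, 0, 8, 2, -1, -6
Mean of differences = -1.3750
Numerator Σ(Δx_t−Δx̄)(Δx_{t+1}−Δx̄) = 52.1094
Denominator Σ(Δx_t−Δx̄)² = 267.8750
r_1(Δx) = 52.1094 / 267.8750 = 0.195

0.195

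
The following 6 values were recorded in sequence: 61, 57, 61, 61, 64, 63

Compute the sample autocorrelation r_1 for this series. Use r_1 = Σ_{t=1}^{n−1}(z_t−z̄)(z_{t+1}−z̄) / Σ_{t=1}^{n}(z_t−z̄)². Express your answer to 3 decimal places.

Mean z̄ = (61 + 57 + 61 + 61 + 64 + 63)/6 = 61.1667
Deviations from mean: -0.1667, -4.1667, -0.1667, -0.1667, 2.8333, 1.8333
Σ(z_t−z̄)(z_{t+1}−z̄) = (0.6944) + (0.6944) + (0.0278) + (-0.4722) + (5.1944) = 6.1389
Denominator Σ(z_t−z̄)² = 28.8333
r_1 = 6.1389 / 28.8333 = 0.213

0.213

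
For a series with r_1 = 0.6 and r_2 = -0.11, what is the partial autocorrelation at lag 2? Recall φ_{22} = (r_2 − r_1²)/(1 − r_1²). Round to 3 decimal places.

φ_{22} = (r_2 − r_1²) / (1 − r_1²)
r_1² = (0.6)² = 0.36
Numerator = -0.11 − 0.3600 = -0.4700; denominator = 1 − 0.3600 = 0.6400
φ_{22} = -0.4700 / 0.6400 = -0.734

-0.734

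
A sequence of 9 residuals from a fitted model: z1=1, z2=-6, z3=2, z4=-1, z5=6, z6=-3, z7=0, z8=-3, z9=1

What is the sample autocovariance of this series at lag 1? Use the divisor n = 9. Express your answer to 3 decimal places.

-5.420

Mean z̄ = (1 − 6 + 2 − 1 + 6 − 3 + 0 − 3 + 1)/9 = -0.3333
Σ_{t=1}^{8}(z_t−z̄)(z_{t+1}−z̄) = -48.7778
γ_1 = -48.7778 / 9 = -5.420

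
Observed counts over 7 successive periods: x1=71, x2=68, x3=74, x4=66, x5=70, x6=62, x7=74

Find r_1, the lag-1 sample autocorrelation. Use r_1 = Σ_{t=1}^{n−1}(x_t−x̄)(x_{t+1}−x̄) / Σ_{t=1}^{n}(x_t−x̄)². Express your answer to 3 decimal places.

-0.579

Mean x̄ = (71 + 68 + 74 + 66 + 70 + 62 + 74)/7 = 69.2857
Σ(x_t−x̄)(x_{t+1}−x̄) = (-2.2041) + (-6.0612) + (-15.4898) + (-2.3469) + (-5.2041) + (-34.3469) = -65.6531
Denominator Σ(x_t−x̄)² = 113.4286
r_1 = -65.6531 / 113.4286 = -0.579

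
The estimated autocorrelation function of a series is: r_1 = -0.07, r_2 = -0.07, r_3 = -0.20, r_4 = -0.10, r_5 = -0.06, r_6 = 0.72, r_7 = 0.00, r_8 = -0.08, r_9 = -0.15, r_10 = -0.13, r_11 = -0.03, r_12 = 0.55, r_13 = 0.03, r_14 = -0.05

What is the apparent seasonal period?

The largest autocorrelation is r_6 = 0.72, with a weaker echo at lag 12 (0.55); the remaining lags stay at or below 0.03.
The dominant spike at lag 6 indicates a seasonal period of 6.

6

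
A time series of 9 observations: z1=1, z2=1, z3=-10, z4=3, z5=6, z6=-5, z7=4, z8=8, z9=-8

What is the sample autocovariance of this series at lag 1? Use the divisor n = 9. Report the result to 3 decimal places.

Mean z̄ = (1 + 1 − 10 + 3 + 6 − 5 + 4 + 8 − 8)/9 = 0.0000
Σ_{t=1}^{8}(z_t−z̄)(z_{t+1}−z̄) = -103.0000
γ_1 = -103.0000 / 9 = -11.444

-11.444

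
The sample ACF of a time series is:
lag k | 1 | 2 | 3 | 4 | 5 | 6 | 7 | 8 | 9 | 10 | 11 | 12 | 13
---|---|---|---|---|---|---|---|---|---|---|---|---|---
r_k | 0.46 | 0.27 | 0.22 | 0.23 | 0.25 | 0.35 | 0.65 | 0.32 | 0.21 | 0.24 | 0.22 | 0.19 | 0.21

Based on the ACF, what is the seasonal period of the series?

7

The largest autocorrelation is r_7 = 0.65; the remaining lags stay at or below 0.46. The elevated value at lag 1 (0.46), dropping to 0.27 at lag 2, reflects decaying short-term dependence rather than seasonality.
The dominant spike at lag 7 indicates a seasonal period of 7.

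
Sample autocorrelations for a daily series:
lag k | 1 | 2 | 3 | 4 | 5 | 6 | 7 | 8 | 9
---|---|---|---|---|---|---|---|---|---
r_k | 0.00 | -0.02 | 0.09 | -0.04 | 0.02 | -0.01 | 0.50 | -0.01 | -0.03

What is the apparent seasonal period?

7

The largest autocorrelation is r_7 = 0.50; the remaining lags stay at or below 0.09.
The dominant spike at lag 7 indicates a seasonal period of 7.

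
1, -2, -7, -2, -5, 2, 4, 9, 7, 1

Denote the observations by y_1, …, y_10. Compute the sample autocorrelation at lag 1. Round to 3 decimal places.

0.591

Mean ȳ = (1 − 2 − 7 − 2 − 5 + 2 + 4 + 9 + 7 + 1)/10 = 0.8000
Numerator Σ_{t=1}^{9}(y_t−ȳ)(y_{t+1}−ȳ) = 134.5600
Denominator Σ(y_t−ȳ)² = 227.6000
r_1 = 134.5600 / 227.6000 = 0.591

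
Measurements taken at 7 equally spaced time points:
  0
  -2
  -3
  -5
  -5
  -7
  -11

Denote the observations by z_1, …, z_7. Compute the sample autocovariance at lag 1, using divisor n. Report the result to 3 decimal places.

4.580

Mean z̄ = (0 − 2 − 3 − 5 − 5 − 7 − 11)/7 = -4.7143
Deviations: 4.7143, 2.7143, 1.7143, -0.2857, -0.2857, -2.2857, -6.2857
Σ_{t=1}^{6}(z_t−z̄)(z_{t+1}−z̄) = 32.0612
γ_1 = 32.0612 / 7 = 4.580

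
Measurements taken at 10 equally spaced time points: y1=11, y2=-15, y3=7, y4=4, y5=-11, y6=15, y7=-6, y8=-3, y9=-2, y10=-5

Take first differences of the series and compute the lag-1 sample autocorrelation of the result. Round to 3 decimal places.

First differences Δy: -26, 22, -3, -15, 26, -21, 3, 1, -3
Mean of differences = -1.7778
Numerator Σ(Δy_t−Δȳ)(Δy_{t+1}−Δȳ) = -1572.0494
Denominator Σ(Δy_t−Δȳ)² = 2501.5556
r_1(Δy) = -1572.0494 / 2501.5556 = -0.628

-0.628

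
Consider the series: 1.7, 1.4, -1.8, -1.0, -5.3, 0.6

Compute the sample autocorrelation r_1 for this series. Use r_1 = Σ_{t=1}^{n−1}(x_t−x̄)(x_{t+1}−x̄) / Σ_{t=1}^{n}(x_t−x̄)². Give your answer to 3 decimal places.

-0.049

Mean x̄ = (1.7 + 1.4 − 1.8 − 1.0 − 5.3 + 0.6)/6 = -0.7333
Deviations from mean: 2.4333, 2.1333, -1.0667, -0.2667, -4.5667, 1.3333
Numerator Σ_{t=1}^{5}(x_t−x̄)(x_{t+1}−x̄) = -1.6711
Denominator Σ(x_t−x̄)² = 34.3133
r_1 = -1.6711 / 34.3133 = -0.049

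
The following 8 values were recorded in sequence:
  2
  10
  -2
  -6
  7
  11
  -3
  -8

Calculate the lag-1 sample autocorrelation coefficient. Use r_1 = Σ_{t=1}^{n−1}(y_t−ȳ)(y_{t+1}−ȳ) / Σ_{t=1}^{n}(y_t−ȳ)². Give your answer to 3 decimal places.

0.034

Mean ȳ = (2 + 10 − 2 − 6 + 7 + 11 − 3 − 8)/8 = 1.3750
Deviations from mean: 0.6250, 8.6250, -3.3750, -7.3750, 5.6250, 9.6250, -4.3750, -9.3750
Σ(y_t−ȳ)(y_{t+1}−ȳ) = (5.3906) + (-29.1094) + (24.8906) + (-41.4844) + (54.1406) + (-42.1094) + (41.0156) = 12.7344
Denominator Σ(y_t−ȳ)² = 371.8750
r_1 = 12.7344 / 371.8750 = 0.034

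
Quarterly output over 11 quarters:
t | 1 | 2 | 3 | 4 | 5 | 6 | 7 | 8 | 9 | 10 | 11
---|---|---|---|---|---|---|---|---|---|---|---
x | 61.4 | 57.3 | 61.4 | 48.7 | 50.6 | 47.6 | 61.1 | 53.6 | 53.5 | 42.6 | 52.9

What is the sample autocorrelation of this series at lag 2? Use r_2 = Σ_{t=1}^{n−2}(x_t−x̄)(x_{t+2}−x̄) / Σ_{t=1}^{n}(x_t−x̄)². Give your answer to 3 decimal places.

0.066

Mean x̄ = (61.4 + 57.3 + 61.4 + 48.7 + 50.6 + 47.6 + 61.1 + 53.6 + 53.5 + 42.6 + 52.9)/11 = 53.7000
Numerator Σ_{t=1}^{9}(x_t−x̄)(x_{t+2}−x̄) = 25.3800
Denominator Σ(x_t−x̄)² = 382.0200
r_2 = 25.3800 / 382.0200 = 0.066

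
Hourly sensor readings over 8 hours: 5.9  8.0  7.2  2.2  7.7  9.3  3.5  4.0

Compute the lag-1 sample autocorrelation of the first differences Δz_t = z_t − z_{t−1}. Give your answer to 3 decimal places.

First differences Δz: 2.1, -0.8, -5.0, 5.5, 1.6, -5.8, 0.5
Mean of differences = -0.2714
Numerator Σ(Δz_t−Δz̄)(Δz_{t+1}−Δz̄) = -29.8551
Denominator Σ(Δz_t−Δz̄)² = 96.2343
r_1(Δz) = -29.8551 / 96.2343 = -0.310

-0.310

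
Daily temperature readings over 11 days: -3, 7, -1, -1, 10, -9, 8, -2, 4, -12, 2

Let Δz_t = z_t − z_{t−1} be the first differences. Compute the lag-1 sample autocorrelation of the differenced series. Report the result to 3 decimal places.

First differences Δz: 10, -8, 0, 11, -19, 17, -10, 6, -16, 14
Mean of differences = 0.5000
Numerator Σ(Δz_t−Δz̄)(Δz_{t+1}−Δz̄) = -1152.7500
Denominator Σ(Δz_t−Δz̄)² = 1520.5000
r_1(Δz) = -1152.7500 / 1520.5000 = -0.758

-0.758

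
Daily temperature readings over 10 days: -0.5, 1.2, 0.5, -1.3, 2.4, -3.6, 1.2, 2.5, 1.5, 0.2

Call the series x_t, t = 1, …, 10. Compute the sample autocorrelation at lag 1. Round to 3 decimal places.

-0.380

Mean x̄ = (-0.5 + 1.2 + 0.5 − 1.3 + 2.4 − 3.6 + 1.2 + 2.5 + 1.5 + 0.2)/10 = 0.4100
Numerator Σ_{t=1}^{9}(x_t−x̄)(x_{t+1}−x̄) = -11.6521
Denominator Σ(x_t−x̄)² = 30.6490
r_1 = -11.6521 / 30.6490 = -0.380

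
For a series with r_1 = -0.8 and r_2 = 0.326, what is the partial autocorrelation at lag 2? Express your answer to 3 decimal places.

φ_{22} = (r_2 − r_1²) / (1 − r_1²)
r_1² = (-0.8)² = 0.64
Numerator = 0.326 − 0.6400 = -0.3140; denominator = 1 − 0.6400 = 0.3600
φ_{22} = -0.3140 / 0.3600 = -0.872

-0.872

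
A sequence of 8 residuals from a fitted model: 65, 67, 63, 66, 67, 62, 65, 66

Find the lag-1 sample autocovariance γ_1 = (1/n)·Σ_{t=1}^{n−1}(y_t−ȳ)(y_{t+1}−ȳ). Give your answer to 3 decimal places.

-1.252

Mean ȳ = (65 + 67 + 63 + 66 + 67 + 62 + 65 + 66)/8 = 65.1250
Σ_{t=1}^{7}(y_t−ȳ)(y_{t+1}−ȳ) = -10.0156
γ_1 = -10.0156 / 8 = -1.252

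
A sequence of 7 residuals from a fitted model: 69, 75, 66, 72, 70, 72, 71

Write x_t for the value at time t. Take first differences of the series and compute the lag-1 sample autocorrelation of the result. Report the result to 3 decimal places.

-0.775

First differences Δx: 6, -9, 6, -2, 2, -1
Mean of differences = 0.3333
Numerator Σ(Δx_t−Δx̄)(Δx_{t+1}−Δx̄) = -125.1111
Denominator Σ(Δx_t−Δx̄)² = 161.3333
r_1(Δx) = -125.1111 / 161.3333 = -0.775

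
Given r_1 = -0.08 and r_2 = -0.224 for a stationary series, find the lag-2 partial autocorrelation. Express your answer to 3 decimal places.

-0.232

φ_{22} = (r_2 − r_1²) / (1 − r_1²)
r_1² = (-0.08)² = 0.0064
Numerator = -0.224 − 0.0064 = -0.2304; denominator = 1 − 0.0064 = 0.9936
φ_{22} = -0.2304 / 0.9936 = -0.232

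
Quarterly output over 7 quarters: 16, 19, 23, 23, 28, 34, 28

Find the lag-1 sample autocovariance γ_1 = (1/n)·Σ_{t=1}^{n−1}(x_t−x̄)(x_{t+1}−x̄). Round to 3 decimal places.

16.974

Mean x̄ = (16 + 19 + 23 + 23 + 28 + 34 + 28)/7 = 24.4286
Deviations: -8.4286, -5.4286, -1.4286, -1.4286, 3.5714, 9.5714, 3.5714
Σ_{t=1}^{6}(x_t−x̄)(x_{t+1}−x̄) = 118.8163
γ_1 = 118.8163 / 7 = 16.974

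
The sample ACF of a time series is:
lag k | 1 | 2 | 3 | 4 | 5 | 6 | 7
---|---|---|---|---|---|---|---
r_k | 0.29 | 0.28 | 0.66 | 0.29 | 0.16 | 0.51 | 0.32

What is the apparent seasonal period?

3

The largest autocorrelation is r_3 = 0.66, with a weaker echo at lag 6 (0.51); the remaining lags stay at or below 0.32. The elevated value at lag 1 (0.29), dropping to 0.28 at lag 2, reflects decaying short-term dependence rather than seasonality.
The dominant spike at lag 3 indicates a seasonal period of 3.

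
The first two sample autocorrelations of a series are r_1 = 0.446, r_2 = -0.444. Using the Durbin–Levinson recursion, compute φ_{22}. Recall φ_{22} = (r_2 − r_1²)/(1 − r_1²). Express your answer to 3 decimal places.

φ_{22} = (r_2 − r_1²) / (1 − r_1²)
r_1² = (0.446)² = 0.198916
Numerator = -0.444 − 0.1989 = -0.6429; denominator = 1 − 0.1989 = 0.8011
φ_{22} = -0.6429 / 0.8011 = -0.803

-0.803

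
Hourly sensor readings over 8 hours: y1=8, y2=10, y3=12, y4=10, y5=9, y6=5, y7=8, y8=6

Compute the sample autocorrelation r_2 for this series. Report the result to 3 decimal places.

0.153

Mean ȳ = (8 + 10 + 12 + 10 + 9 + 5 + 8 + 6)/8 = 8.5000
Numerator Σ_{t=1}^{6}(y_t−ȳ)(y_{t+2}−ȳ) = 5.5000
Denominator Σ(y_t−ȳ)² = 36.0000
r_2 = 5.5000 / 36.0000 = 0.153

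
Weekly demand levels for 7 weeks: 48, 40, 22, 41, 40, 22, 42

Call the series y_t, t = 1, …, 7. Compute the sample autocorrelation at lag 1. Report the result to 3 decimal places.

-0.305

Mean ȳ = (48 + 40 + 22 + 41 + 40 + 22 + 42)/7 = 36.4286
Deviations from mean: 11.5714, 3.5714, -14.4286, 4.5714, 3.5714, -14.4286, 5.5714
Σ(y_t−ȳ)(y_{t+1}−ȳ) = (41.3265) + (-51.5306) + (-65.9592) + (16.3265) + (-51.5306) + (-80.3878) = -191.7551
Denominator Σ(y_t−ȳ)² = 627.7143
r_1 = -191.7551 / 627.7143 = -0.305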